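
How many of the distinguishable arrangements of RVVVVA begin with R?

With the first slot taken by R, it remains to arrange the other 5 letters (VVVVA).
Those 5 letters have V appearing 4 times, giving (5)!/(4!) = 5.

5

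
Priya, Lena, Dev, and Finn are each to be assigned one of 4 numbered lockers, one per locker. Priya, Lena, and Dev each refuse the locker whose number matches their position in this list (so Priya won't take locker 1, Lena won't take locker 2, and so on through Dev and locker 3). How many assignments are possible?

Let Aᵢ (for i ∈ {1, 2, 3}) be the placements that put person i in their forbidden locker. Any j of these fix j positions, leaving (4−j)! ways to fill the rest, and there are C(3,j) ways to pick which j.
By inclusion–exclusion, the number of valid placements is Σ_{j=0}^{3} (−1)^j C(3,j)·(4−j)!.
Computing: 24 − 18 + 6 − 1 = 11.

11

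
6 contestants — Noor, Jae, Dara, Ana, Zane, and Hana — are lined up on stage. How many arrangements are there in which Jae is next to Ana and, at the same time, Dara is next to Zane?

Treat {Jae,Ana} as one block (2 orders) and {Dara,Zane} as another (2 orders).
That leaves 4 units to arrange: 2 × 2 × 4! = 4 × 24 = 96.

96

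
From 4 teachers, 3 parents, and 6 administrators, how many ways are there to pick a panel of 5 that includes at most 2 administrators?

Split by how many administrators are chosen (0 through 2).
Sum: C(6,0)·C(7,5) + C(6,1)·C(7,4) + C(6,2)·C(7,3) = 21 + 210 + 525 = 756.

756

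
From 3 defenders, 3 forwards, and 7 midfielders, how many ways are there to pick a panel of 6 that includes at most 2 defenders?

1596

Split by how many defenders are chosen (0 through 2).
Sum: C(3,0)·C(10,6) + C(3,1)·C(10,5) + C(3,2)·C(10,4) = 210 + 756 + 630 = 1596.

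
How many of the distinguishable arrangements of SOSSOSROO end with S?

280

With the last slot taken by S, it remains to arrange the other 8 letters (OSSOSROO).
Those 8 letters have O appearing 4 times and S appearing 3 times, giving (8)!/(4!·3!) = 280.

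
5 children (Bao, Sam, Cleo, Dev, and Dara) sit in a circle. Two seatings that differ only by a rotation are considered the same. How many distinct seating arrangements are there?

Around a circle, 5 distinct people have 5!/5 = (4)! = 24 rotationally distinct seatings.

24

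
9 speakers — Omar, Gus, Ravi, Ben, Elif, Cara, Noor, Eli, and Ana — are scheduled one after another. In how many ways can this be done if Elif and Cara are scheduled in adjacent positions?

Place the 7 others and the Elif-Cara pair as 8 objects in a line; the pair has 2 internal arrangements.
That gives 2 × 8! = 2 × 40320 = 80640.

80640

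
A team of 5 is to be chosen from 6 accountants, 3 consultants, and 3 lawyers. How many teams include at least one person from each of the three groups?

540

Unrestricted: C(12,5) = 792 ways to pick any 5 of the 12.
Selections missing a whole group: no accountants → C(6,5) = 6; no consultants → C(9,5) = 126; no lawyers → C(9,5) = 126.
Add back selections omitting two groups (i.e. drawn from a single group): C(6,5) + C(3,5) + C(3,5) = 6.
By inclusion–exclusion: 792 − 258 + 6 = 540.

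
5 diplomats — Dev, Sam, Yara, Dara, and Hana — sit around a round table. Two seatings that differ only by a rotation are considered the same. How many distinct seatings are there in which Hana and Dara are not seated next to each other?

All circular seatings of 5 people number (4)! = 24.
Seatings with Hana beside Dara: treat them as a block with 2 internal orders, giving 2 × (3)! = 12.
Subtracting, 24 − 12 = 12.

12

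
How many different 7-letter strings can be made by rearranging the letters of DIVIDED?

420

Letter multiplicities in DIVIDED: D×3, E×1, I×2, V×1.
So there are 7! / (3!·2!) = 420 distinguishable arrangements.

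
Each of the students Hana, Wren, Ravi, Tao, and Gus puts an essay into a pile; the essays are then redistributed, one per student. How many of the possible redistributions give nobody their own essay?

Count assignments avoiding every fixed point. For any j of the 5 students fixed to their own essay, the other 5−j can be arranged in (5−j)! ways.
By inclusion–exclusion this is Σ_{j=0}^{5} (−1)^j C(5,j)·(5−j)!.
Computing: 120 − 120 + 60 − 20 + 5 − 1 = 44.

44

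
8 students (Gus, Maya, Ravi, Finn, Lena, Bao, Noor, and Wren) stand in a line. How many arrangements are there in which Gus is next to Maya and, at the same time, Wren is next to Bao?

Treat {Gus,Maya} as one block (2 orders) and {Wren,Bao} as another (2 orders).
That leaves 6 units to arrange: 2 × 2 × 6! = 4 × 720 = 2880.

2880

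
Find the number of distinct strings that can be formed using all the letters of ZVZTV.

30

The 5 letters of ZVZTV have repeats: V appearing twice and Z appearing twice.
So there are 5! / (2!·2!) = 30 distinguishable arrangements.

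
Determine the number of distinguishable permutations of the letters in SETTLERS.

Letter multiplicities in SETTLERS: E×2, L×1, R×1, S×2, T×2.
The number of distinct arrangements is 8!/(2!·2!·2!) = 40320/8 = 5040.

5040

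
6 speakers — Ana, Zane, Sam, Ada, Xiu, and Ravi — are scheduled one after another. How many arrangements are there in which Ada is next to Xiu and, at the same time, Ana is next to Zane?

96

Treat {Ada,Xiu} as one block (2 orders) and {Ana,Zane} as another (2 orders).
That leaves 4 units to arrange: 2 × 2 × 4! = 4 × 24 = 96.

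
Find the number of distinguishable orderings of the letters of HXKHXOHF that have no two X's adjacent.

2520

There are 8!/(3!·2!) = 3360 arrangements of HXKHXOHF in total.
Arrangements with the X's together: treat XX as one letter, giving (7)!/(3!) = 840.
Subtracting, 3360 − 840 = 2520 arrangements keep the X's apart.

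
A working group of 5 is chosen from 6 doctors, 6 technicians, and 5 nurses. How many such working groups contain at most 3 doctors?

6017

Split by how many doctors are chosen (0 through 3).
Sum: C(6,0)·C(11,5) + C(6,1)·C(11,4) + C(6,2)·C(11,3) + C(6,3)·C(11,2) = 462 + 1980 + 2475 + 1100 = 6017.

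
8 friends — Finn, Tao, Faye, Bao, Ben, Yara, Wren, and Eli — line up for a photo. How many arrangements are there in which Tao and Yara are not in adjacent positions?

30240

Of the 8! = 40320 arrangements, those with Tao and Yara adjacent number 2 × 7! = 10080 (treat the pair as a block with 2 internal orders).
So 40320 − 10080 = 30240 arrangements keep them apart.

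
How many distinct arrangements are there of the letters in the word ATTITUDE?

6720

Letter multiplicities in ATTITUDE: A×1, D×1, E×1, I×1, T×3, U×1.
So there are 8! / (3!) = 6720 distinguishable arrangements.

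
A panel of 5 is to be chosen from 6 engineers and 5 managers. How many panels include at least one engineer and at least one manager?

455

Unrestricted: C(11,5) = 462 ways to pick any 5 of the 11.
Selections missing a whole group: no engineers → C(5,5) = 1; no managers → C(6,5) = 6.
Both groups omitted at once is impossible, so 462 − 7 = 455.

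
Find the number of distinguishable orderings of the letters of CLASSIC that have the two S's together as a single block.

360

Treat the 2 copies of S as a single block. The multiset to arrange is then {SS, A, C, C, I, L}, 6 items in all.
That gives (6)!/(2!) = 360 arrangements.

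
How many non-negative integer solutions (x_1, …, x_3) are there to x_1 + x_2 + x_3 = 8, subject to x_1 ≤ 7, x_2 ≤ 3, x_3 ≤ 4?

19

Without the upper bounds there are C(10,2) = 45 ways to split 8 among 3 variables.
Subtract solutions that violate a single cap (substitute x_i' = x_i − (cap_i+1)): x_1 ≥ 8 gives C(2,2) = 1; x_2 ≥ 4 gives C(6,2) = 15; x_3 ≥ 5 gives C(5,2) = 10. Together 26.
No two caps can be exceeded simultaneously, so the pair terms are all 0.
By inclusion–exclusion the count is 45 − 26 + 0 = 19.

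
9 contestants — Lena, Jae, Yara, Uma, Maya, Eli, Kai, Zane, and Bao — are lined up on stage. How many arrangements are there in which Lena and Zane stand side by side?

80640

Treat {Lena, Zane} as a single unit. There are 8 units to order, and the pair itself can be ordered 2 ways.
That gives 2 × 8! = 2 × 40320 = 80640.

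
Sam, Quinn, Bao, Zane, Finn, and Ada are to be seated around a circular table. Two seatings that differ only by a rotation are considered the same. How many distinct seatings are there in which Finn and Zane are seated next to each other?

48

Treat {Finn, Zane} as one unit (2 internal orders) and seat the resulting 5 units around the table: (4)! circular arrangements.
So 2 × (4)! = 2 × 24 = 48.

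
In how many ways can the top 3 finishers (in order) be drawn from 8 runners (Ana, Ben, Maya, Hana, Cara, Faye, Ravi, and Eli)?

336

This is an ordered selection of 3 from 8: P(8,3).
That gives 8 × 7 × 6 = 336.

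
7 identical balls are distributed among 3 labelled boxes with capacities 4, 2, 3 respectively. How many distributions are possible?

6

Ignoring the caps, the number of non-negative solutions to x_1+…+x_3 = 7 is C(9,2) = 36.
Subtract solutions that violate a single cap (substitute x_i' = x_i − (cap_i+1)): x_1 ≥ 5 gives C(4,2) = 6; x_2 ≥ 3 gives C(6,2) = 15; x_3 ≥ 4 gives C(5,2) = 10. Together 31.
Add back pairs where two caps are both exceeded: 0 + 0 + 1 = 1.
By inclusion–exclusion the count is 36 − 31 + 1 = 6.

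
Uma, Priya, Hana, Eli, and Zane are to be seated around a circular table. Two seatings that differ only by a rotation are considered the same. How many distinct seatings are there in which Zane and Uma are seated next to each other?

12

Glue Zane and Uma into a block (2 internal orders). Seating 4 units around a circle gives (3)! arrangements.
So 2 × (3)! = 2 × 6 = 12.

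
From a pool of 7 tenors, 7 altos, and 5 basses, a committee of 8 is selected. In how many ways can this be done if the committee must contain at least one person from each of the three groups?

71589

Unrestricted: C(19,8) = 75582 ways to pick any 8 of the 19.
Subtract selections that omit an entire group: no tenors → C(12,8) = 495; no altos → C(12,8) = 495; no basses → C(14,8) = 3003.
Add back selections omitting two groups (i.e. drawn from a single group): C(7,8) + C(7,8) + C(5,8) = 0.
By inclusion–exclusion: 75582 − 3993 + 0 = 71589.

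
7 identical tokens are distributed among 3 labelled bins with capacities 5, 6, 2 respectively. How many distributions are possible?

Ignoring the caps, the number of non-negative solutions to x_1+…+x_3 = 7 is C(9,2) = 36.
Subtract solutions that violate a single cap (substitute x_i' = x_i − (cap_i+1)): x_1 ≥ 6 gives C(3,2) = 3; x_2 ≥ 7 gives C(2,2) = 1; x_3 ≥ 3 gives C(6,2) = 15. Together 19.
No two caps can be exceeded simultaneously, so the pair terms are all 0.
By inclusion–exclusion the count is 36 − 19 + 0 = 17.

17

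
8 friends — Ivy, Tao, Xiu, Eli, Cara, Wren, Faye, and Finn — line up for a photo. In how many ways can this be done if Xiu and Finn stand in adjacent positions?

Place the 6 others and the Xiu-Finn pair as 7 objects in a line; the pair has 2 internal arrangements.
That gives 2 × 7! = 2 × 5040 = 10080.

10080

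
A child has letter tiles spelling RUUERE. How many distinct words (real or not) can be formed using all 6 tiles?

90

Letter multiplicities in RUUERE: E×2, R×2, U×2.
Dividing 6! = 720 by 2!·2!·2! = 8 for the repeated letters gives 90.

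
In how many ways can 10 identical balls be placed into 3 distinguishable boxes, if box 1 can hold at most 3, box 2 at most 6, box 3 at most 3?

6

By stars and bars, unrestricted non-negative solutions to x_1+…+x_3 = 10 number C(10+2,2) = 66.
Subtract solutions that violate a single cap (substitute x_i' = x_i − (cap_i+1)): x_1 ≥ 4 gives C(8,2) = 28; x_2 ≥ 7 gives C(5,2) = 10; x_3 ≥ 4 gives C(8,2) = 28. Together 66.
Add back pairs where two caps are both exceeded: 0 + 6 + 0 = 6.
By inclusion–exclusion the count is 66 − 66 + 6 = 6.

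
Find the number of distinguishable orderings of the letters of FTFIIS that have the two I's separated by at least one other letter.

120

There are 6!/(2!·2!) = 180 arrangements of FTFIIS in total.
Arrangements with the I's together: treat II as one letter, giving (5)!/(2!) = 60.
Subtracting, 180 − 60 = 120 arrangements keep the I's apart.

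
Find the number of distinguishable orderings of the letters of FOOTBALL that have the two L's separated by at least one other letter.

Total arrangements of FOOTBALL: 8!/(2!·2!) = 10080.
Arrangements with the L's together: treat LL as one letter, giving (7)!/(2!) = 2520.
Hence 10080 − 2520 = 7560.

7560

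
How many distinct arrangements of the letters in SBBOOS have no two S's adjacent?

Total arrangements of SBBOOS: 6!/(2!·2!·2!) = 90.
Arrangements with the S's together: treat SS as one letter, giving (5)!/(2!·2!) = 30.
Subtracting, 90 − 30 = 60 arrangements keep the S's apart.

60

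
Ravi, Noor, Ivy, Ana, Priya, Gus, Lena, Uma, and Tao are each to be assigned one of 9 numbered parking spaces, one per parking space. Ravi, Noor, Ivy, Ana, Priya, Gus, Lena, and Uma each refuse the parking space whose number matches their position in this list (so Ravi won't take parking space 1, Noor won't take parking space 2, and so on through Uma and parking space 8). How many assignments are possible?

148329

Let Aᵢ (for 1 ≤ i ≤ 8) be the placements that put person i in their forbidden parking space. Any j of these fix j positions, leaving (9−j)! ways to fill the rest, and there are C(8,j) ways to pick which j.
By inclusion–exclusion, the number of valid placements is Σ_{j=0}^{8} (−1)^j C(8,j)·(9−j)!.
Computing: 362880 − 322560 + 141120 − 40320 + 8400 − 1344 + 168 − 16 + 1 = 148329.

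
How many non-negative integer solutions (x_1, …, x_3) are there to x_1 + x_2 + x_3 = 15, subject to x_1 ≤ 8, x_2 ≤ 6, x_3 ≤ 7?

By stars and bars, unrestricted non-negative solutions to x_1+…+x_3 = 15 number C(15+2,2) = 136.
Subtract solutions that violate a single cap (substitute x_i' = x_i − (cap_i+1)): x_1 ≥ 9 gives C(8,2) = 28; x_2 ≥ 7 gives C(10,2) = 45; x_3 ≥ 8 gives C(9,2) = 36. Together 109.
Add back pairs where two caps are both exceeded: 0 + 0 + 1 = 1.
By inclusion–exclusion the count is 136 − 109 + 1 = 28.

28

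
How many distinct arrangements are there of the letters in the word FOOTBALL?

Letter multiplicities in FOOTBALL: A×1, B×1, F×1, L×2, O×2, T×1.
The number of distinct arrangements is 8!/(2!·2!) = 40320/4 = 10080.

10080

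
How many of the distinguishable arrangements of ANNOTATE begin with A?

1260

With the first slot taken by A, it remains to arrange the other 7 letters (NNOTATE).
Those 7 letters have N appearing twice and T appearing twice, giving (7)!/(2!·2!) = 1260.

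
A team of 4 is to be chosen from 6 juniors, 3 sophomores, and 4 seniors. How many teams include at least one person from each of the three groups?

Total 4-person selections from all 13: C(13,4) = 715.
Selections missing a whole group: no juniors → C(7,4) = 35; no sophomores → C(10,4) = 210; no seniors → C(9,4) = 126.
Add back selections omitting two groups (i.e. drawn from a single group): C(6,4) + C(3,4) + C(4,4) = 16.
By inclusion–exclusion: 715 − 371 + 16 = 360.

360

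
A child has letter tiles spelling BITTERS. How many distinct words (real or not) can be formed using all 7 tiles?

2520

BITTERS has 7 letters with T appearing twice.
So there are 7! / (2!) = 2520 distinguishable arrangements.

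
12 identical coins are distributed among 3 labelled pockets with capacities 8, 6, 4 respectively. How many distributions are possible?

25

Ignoring the caps, the number of non-negative solutions to x_1+…+x_3 = 12 is C(14,2) = 91.
Subtract solutions that violate a single cap (substitute x_i' = x_i − (cap_i+1)): x_1 ≥ 9 gives C(5,2) = 10; x_2 ≥ 7 gives C(7,2) = 21; x_3 ≥ 5 gives C(9,2) = 36. Together 67.
Add back pairs where two caps are both exceeded: 0 + 0 + 1 = 1.
By inclusion–exclusion the count is 91 − 67 + 1 = 25.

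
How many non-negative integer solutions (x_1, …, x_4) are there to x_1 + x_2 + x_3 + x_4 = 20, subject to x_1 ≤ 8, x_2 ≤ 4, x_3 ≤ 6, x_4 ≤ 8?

Ignoring the caps, the number of non-negative solutions to x_1+…+x_4 = 20 is C(23,3) = 1771.
Subtract solutions that violate a single cap (substitute x_i' = x_i − (cap_i+1)): x_1 ≥ 9 gives C(14,3) = 364; x_2 ≥ 5 gives C(18,3) = 816; x_3 ≥ 7 gives C(16,3) = 560; x_4 ≥ 9 gives C(14,3) = 364. Together 2104.
Add back pairs where two caps are both exceeded: 84 + 35 + 10 + 165 + 84 + 35 = 413.
By inclusion–exclusion the count is 1771 − 2104 + 413 = 80.

80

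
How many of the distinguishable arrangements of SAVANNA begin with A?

180

With the first slot taken by A, it remains to arrange the other 6 letters (SVANNA).
Those 6 letters have A appearing twice and N appearing twice, giving (6)!/(2!·2!) = 180.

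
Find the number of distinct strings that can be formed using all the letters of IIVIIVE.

105

IIVIIVE has 7 letters with I appearing 4 times and V appearing twice.
So there are 7! / (4!·2!) = 105 distinguishable arrangements.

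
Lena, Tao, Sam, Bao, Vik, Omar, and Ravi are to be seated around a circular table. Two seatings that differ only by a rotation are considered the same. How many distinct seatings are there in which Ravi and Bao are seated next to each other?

Glue Ravi and Bao into a block (2 internal orders). Seating 6 units around a circle gives (5)! arrangements.
So 2 × (5)! = 2 × 120 = 240.

240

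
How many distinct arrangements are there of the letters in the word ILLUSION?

10080

Letter multiplicities in ILLUSION: I×2, L×2, N×1, O×1, S×1, U×1.
So there are 8! / (2!·2!) = 10080 distinguishable arrangements.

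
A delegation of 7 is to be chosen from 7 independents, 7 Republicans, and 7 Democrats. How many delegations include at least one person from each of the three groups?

With no constraint there are C(21,7) = 116280 possible selections.
Selections missing a whole group: no independents → C(14,7) = 3432; no Republicans → C(14,7) = 3432; no Democrats → C(14,7) = 3432.
Add back selections omitting two groups (i.e. drawn from a single group): C(7,7) + C(7,7) + C(7,7) = 3.
By inclusion–exclusion: 116280 − 10296 + 3 = 105987.

105987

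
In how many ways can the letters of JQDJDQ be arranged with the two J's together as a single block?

30

Treat the 2 copies of J as a single block. The multiset to arrange is then {JJ, D, D, Q, Q}, 5 items in all.
That gives (5)!/(2!·2!) = 30 arrangements.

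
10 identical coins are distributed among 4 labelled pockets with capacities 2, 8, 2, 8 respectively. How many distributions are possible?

Without the upper bounds there are C(13,3) = 286 ways to split 10 among 4 pockets.
Subtract solutions that violate a single cap (substitute x_i' = x_i − (cap_i+1)): x_1 ≥ 3 gives C(10,3) = 120; x_2 ≥ 9 gives C(4,3) = 4; x_3 ≥ 3 gives C(10,3) = 120; x_4 ≥ 9 gives C(4,3) = 4. Together 248.
Add back pairs where two caps are both exceeded: 0 + 35 + 0 + 0 + 0 + 0 = 35.
By inclusion–exclusion the count is 286 − 248 + 35 = 73.

73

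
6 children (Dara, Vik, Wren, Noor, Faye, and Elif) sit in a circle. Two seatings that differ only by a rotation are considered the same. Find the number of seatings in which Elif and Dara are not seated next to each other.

72

All circular seatings of 6 people number (5)! = 120.
Seatings with Elif beside Dara: treat them as a block with 2 internal orders, giving 2 × (4)! = 48.
Subtracting, 120 − 48 = 72.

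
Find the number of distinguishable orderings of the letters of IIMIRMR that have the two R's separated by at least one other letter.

150

There are 7!/(3!·2!·2!) = 210 arrangements of IIMIRMR in total.
If the two R's are adjacent, glue them into one block, leaving 6 items to arrange: (6)!/(3!·2!) = 60 ways.
Subtracting, 210 − 60 = 150 arrangements keep the R's apart.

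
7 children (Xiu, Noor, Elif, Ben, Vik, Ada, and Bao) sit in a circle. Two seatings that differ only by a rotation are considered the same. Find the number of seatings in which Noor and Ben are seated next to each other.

Treat {Noor, Ben} as one unit (2 internal orders) and seat the resulting 6 units around the table: (5)! circular arrangements.
So 2 × (5)! = 2 × 120 = 240.

240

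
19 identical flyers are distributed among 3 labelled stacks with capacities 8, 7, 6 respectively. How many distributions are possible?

6

Ignoring the caps, the number of non-negative solutions to x_1+…+x_3 = 19 is C(21,2) = 210.
Subtract solutions that violate a single cap (substitute x_i' = x_i − (cap_i+1)): x_1 ≥ 9 gives C(12,2) = 66; x_2 ≥ 8 gives C(13,2) = 78; x_3 ≥ 7 gives C(14,2) = 91. Together 235.
Add back pairs where two caps are both exceeded: 6 + 10 + 15 = 31.
By inclusion–exclusion the count is 210 − 235 + 31 = 6.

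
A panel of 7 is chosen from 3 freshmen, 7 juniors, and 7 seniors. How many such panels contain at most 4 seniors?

18432

Split by how many seniors are chosen (0 through 4).
Sum: C(7,0)·C(10,7) + C(7,1)·C(10,6) + C(7,2)·C(10,5) + C(7,3)·C(10,4) + C(7,4)·C(10,3) = 120 + 1470 + 5292 + 7350 + 4200 = 18432.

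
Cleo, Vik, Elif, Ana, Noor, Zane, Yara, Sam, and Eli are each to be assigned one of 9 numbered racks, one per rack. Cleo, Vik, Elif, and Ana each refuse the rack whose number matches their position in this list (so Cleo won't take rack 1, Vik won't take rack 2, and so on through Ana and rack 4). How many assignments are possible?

229080

Let Aᵢ (for 1 ≤ i ≤ 4) be the placements that put person i in their forbidden rack. Any j of these fix j positions, leaving (9−j)! ways to fill the rest, and there are C(4,j) ways to pick which j.
By inclusion–exclusion, the number of valid placements is Σ_{j=0}^{4} (−1)^j C(4,j)·(9−j)!.
Computing: 362880 − 161280 + 30240 − 2880 + 120 = 229080.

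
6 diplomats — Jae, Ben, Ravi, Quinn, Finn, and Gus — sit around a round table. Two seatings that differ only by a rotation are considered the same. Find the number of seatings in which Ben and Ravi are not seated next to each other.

72

Without the restriction there are (5)! = 120 seatings.
Seatings with Ben beside Ravi: treat them as a block with 2 internal orders, giving 2 × (4)! = 48.
Subtracting, 120 − 48 = 72.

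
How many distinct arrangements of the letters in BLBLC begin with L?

12

With the first slot taken by L, it remains to arrange the other 4 letters (BBLC).
Those 4 letters have B appearing twice, giving (4)!/(2!) = 12.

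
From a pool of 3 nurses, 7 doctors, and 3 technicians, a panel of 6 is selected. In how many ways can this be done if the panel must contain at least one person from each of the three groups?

Unrestricted: C(13,6) = 1716 ways to pick any 6 of the 13.
Selections missing a whole group: no nurses → C(10,6) = 210; no doctors → C(6,6) = 1; no technicians → C(10,6) = 210.
Add back selections omitting two groups (i.e. drawn from a single group): C(3,6) + C(7,6) + C(3,6) = 7.
By inclusion–exclusion: 1716 − 421 + 7 = 1302.

1302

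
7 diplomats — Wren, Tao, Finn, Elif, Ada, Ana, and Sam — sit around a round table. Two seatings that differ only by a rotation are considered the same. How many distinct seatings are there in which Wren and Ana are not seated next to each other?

All circular seatings of 7 people number (6)! = 720.
Seatings with Wren beside Ana: treat them as a block with 2 internal orders, giving 2 × (5)! = 240.
Subtracting, 720 − 240 = 480.

480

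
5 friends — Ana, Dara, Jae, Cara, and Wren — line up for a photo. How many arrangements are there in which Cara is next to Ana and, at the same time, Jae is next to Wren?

24

Treat {Cara,Ana} as one block (2 orders) and {Jae,Wren} as another (2 orders).
That leaves 3 units to arrange: 2 × 2 × 3! = 4 × 6 = 24.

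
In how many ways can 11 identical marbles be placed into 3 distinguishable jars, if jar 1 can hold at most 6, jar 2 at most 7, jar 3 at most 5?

Without the upper bounds there are C(13,2) = 78 ways to split 11 among 3 jars.
Subtract solutions that violate a single cap (substitute x_i' = x_i − (cap_i+1)): x_1 ≥ 7 gives C(6,2) = 15; x_2 ≥ 8 gives C(5,2) = 10; x_3 ≥ 6 gives C(7,2) = 21. Together 46.
No two caps can be exceeded simultaneously, so the pair terms are all 0.
By inclusion–exclusion the count is 78 − 46 + 0 = 32.

32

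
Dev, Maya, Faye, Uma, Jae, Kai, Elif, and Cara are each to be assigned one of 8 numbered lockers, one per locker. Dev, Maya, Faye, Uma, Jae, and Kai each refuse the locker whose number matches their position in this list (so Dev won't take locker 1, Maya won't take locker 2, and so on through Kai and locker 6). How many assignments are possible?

Let Aᵢ (for 1 ≤ i ≤ 6) be the placements that put person i in their forbidden locker. Any j of these fix j positions, leaving (8−j)! ways to fill the rest, and there are C(6,j) ways to pick which j.
By inclusion–exclusion, the number of valid placements is Σ_{j=0}^{6} (−1)^j C(6,j)·(8−j)!.
Computing: 40320 − 30240 + 10800 − 2400 + 360 − 36 + 2 = 18806.

18806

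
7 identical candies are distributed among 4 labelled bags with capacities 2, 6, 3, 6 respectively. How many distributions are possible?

64

By stars and bars, unrestricted non-negative solutions to x_1+…+x_4 = 7 number C(7+3,3) = 120.
Subtract solutions that violate a single cap (substitute x_i' = x_i − (cap_i+1)): x_1 ≥ 3 gives C(7,3) = 35; x_2 ≥ 7 gives C(3,3) = 1; x_3 ≥ 4 gives C(6,3) = 20; x_4 ≥ 7 gives C(3,3) = 1. Together 57.
Add back pairs where two caps are both exceeded: 0 + 1 + 0 + 0 + 0 + 0 = 1.
By inclusion–exclusion the count is 120 − 57 + 1 = 64.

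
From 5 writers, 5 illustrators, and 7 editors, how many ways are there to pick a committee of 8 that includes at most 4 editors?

21465

Split by how many editors are chosen (0 through 4).
Sum: C(7,0)·C(10,8) + C(7,1)·C(10,7) + C(7,2)·C(10,6) + C(7,3)·C(10,5) + C(7,4)·C(10,4) = 45 + 840 + 4410 + 8820 + 7350 = 21465.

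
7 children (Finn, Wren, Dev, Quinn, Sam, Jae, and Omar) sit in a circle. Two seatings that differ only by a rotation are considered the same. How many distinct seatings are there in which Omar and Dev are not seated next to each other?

All circular seatings of 7 people number (6)! = 720.
Those with Omar next to Dev: fuse the pair into one unit and seat 6 units around a circle — 2·(5)! = 240.
Subtracting, 720 − 240 = 480.

480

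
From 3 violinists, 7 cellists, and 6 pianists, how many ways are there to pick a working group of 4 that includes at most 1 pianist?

930

Split by how many pianists are chosen (0 through 1).
Sum: C(6,0)·C(10,4) + C(6,1)·C(10,3) = 210 + 720 = 930.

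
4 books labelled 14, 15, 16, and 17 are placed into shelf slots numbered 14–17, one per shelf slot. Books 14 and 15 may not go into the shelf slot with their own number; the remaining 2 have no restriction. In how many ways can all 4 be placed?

Let Aᵢ (for i ∈ {14, 15}) be the placements that put book i in its forbidden shelf slot. Any j of these fix j positions, leaving (4−j)! ways to fill the rest, and there are C(2,j) ways to pick which j.
By inclusion–exclusion, the number of valid placements is Σ_{j=0}^{2} (−1)^j C(2,j)·(4−j)!.
Computing: 24 − 12 + 2 = 14.

14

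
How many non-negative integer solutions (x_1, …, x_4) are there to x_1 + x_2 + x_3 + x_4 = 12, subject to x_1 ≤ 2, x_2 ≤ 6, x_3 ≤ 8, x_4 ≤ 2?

By stars and bars, unrestricted non-negative solutions to x_1+…+x_4 = 12 number C(12+3,3) = 455.
Subtract solutions that violate a single cap (substitute x_i' = x_i − (cap_i+1)): x_1 ≥ 3 gives C(12,3) = 220; x_2 ≥ 7 gives C(8,3) = 56; x_3 ≥ 9 gives C(6,3) = 20; x_4 ≥ 3 gives C(12,3) = 220. Together 516.
Add back pairs where two caps are both exceeded: 10 + 1 + 84 + 0 + 10 + 1 = 106.
By inclusion–exclusion the count is 455 − 516 + 106 = 45.

45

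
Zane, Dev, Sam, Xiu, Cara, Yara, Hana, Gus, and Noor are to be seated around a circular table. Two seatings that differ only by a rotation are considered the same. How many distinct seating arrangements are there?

Fix one person's seat to break rotational symmetry; the remaining 8 people can be arranged in (8)! = 40320 ways.

40320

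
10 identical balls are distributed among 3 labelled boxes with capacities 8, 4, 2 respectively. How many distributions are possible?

12

By stars and bars, unrestricted non-negative solutions to x_1+…+x_3 = 10 number C(10+2,2) = 66.
Subtract solutions that violate a single cap (substitute x_i' = x_i − (cap_i+1)): x_1 ≥ 9 gives C(3,2) = 3; x_2 ≥ 5 gives C(7,2) = 21; x_3 ≥ 3 gives C(9,2) = 36. Together 60.
Add back pairs where two caps are both exceeded: 0 + 0 + 6 = 6.
By inclusion–exclusion the count is 66 − 60 + 6 = 12.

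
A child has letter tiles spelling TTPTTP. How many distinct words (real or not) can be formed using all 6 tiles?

15

TTPTTP has 6 letters with P appearing twice and T appearing 4 times.
Dividing 6! = 720 by 4!·2! = 48 for the repeated letters gives 15.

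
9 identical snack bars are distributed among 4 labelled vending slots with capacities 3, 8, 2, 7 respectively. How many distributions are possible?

By stars and bars, unrestricted non-negative solutions to x_1+…+x_4 = 9 number C(9+3,3) = 220.
Subtract solutions that violate a single cap (substitute x_i' = x_i − (cap_i+1)): x_1 ≥ 4 gives C(8,3) = 56; x_2 ≥ 9 gives C(3,3) = 1; x_3 ≥ 3 gives C(9,3) = 84; x_4 ≥ 8 gives C(4,3) = 4. Together 145.
Add back pairs where two caps are both exceeded: 0 + 10 + 0 + 0 + 0 + 0 = 10.
By inclusion–exclusion the count is 220 − 145 + 10 = 85.

85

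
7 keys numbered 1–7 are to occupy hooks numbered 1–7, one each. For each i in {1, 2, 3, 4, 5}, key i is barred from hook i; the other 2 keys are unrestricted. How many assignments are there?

Let Aᵢ (for 1 ≤ i ≤ 5) be the placements that put key i in its forbidden hook. Any j of these fix j positions, leaving (7−j)! ways to fill the rest, and there are C(5,j) ways to pick which j.
By inclusion–exclusion, the number of valid placements is Σ_{j=0}^{5} (−1)^j C(5,j)·(7−j)!.
Computing: 5040 − 3600 + 1200 − 240 + 30 − 2 = 2428.

2428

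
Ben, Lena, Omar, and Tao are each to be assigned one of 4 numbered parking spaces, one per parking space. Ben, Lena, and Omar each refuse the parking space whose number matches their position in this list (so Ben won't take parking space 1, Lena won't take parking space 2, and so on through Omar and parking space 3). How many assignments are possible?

11

Let Aᵢ (for i ∈ {1, 2, 3}) be the placements that put person i in their forbidden parking space. Any j of these fix j positions, leaving (4−j)! ways to fill the rest, and there are C(3,j) ways to pick which j.
By inclusion–exclusion, the number of valid placements is Σ_{j=0}^{3} (−1)^j C(3,j)·(4−j)!.
Computing: 24 − 18 + 6 − 1 = 11.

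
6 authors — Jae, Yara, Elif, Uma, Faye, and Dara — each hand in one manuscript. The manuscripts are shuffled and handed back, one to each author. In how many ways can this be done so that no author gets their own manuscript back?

Count assignments avoiding every fixed point. For any j of the 6 authors fixed to their own manuscript, the other 6−j can be arranged in (6−j)! ways.
By inclusion–exclusion this is Σ_{j=0}^{6} (−1)^j C(6,j)·(6−j)!.
Computing: 720 − 720 + 360 − 120 + 30 − 6 + 1 = 265.

265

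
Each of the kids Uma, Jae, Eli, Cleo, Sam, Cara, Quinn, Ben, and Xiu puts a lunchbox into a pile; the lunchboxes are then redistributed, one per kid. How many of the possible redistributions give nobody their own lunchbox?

133496

Count assignments avoiding every fixed point. For any j of the 9 kids fixed to their own lunchbox, the other 9−j can be arranged in (9−j)! ways.
By inclusion–exclusion this is Σ_{j=0}^{9} (−1)^j C(9,j)·(9−j)!.
Computing: 362880 − 362880 + 181440 − 60480 + 15120 − 3024 + 504 − 72 + 9 − 1 = 133496.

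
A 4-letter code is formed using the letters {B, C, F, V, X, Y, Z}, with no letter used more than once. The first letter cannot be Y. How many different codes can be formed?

The first letter has 7−1 = 6 choices (anything except Y).
The remaining 3 letters are filled from the other 6 symbols without repetition: 6 × 5 × 4 = 120.
Total: 6 × 120 = 720.

720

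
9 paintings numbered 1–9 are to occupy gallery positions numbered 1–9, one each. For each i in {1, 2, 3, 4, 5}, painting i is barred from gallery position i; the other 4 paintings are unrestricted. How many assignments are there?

205056

Let Aᵢ (for 1 ≤ i ≤ 5) be the placements that put painting i in its forbidden gallery position. Any j of these fix j positions, leaving (9−j)! ways to fill the rest, and there are C(5,j) ways to pick which j.
By inclusion–exclusion, the number of valid placements is Σ_{j=0}^{5} (−1)^j C(5,j)·(9−j)!.
Computing: 362880 − 201600 + 50400 − 7200 + 600 − 24 = 205056.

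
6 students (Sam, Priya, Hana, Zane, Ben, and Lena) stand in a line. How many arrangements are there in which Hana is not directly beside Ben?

There are 6! = 720 arrangements in all. If Hana and Ben are adjacent, merging them into one block gives 2·(5)! = 240 arrangements.
Complementary counting: 720 − 240 = 480.

480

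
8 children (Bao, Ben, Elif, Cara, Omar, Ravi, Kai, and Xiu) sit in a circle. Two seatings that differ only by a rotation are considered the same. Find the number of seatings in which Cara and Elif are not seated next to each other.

All circular seatings of 8 people number (7)! = 5040.
Those with Cara next to Elif: fuse the pair into one unit and seat 7 units around a circle — 2·(6)! = 1440.
Subtracting, 5040 − 1440 = 3600.

3600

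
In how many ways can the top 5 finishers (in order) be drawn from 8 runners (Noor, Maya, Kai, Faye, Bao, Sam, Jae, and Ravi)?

6720

This is an ordered selection of 5 from 8: P(8,5).
That gives 8 × 7 × 6 × 5 × 4 = 6720.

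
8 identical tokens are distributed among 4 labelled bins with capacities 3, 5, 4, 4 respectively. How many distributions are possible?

Without the upper bounds there are C(11,3) = 165 ways to split 8 among 4 bins.
Subtract solutions that violate a single cap (substitute x_i' = x_i − (cap_i+1)): x_1 ≥ 4 gives C(7,3) = 35; x_2 ≥ 6 gives C(5,3) = 10; x_3 ≥ 5 gives C(6,3) = 20; x_4 ≥ 5 gives C(6,3) = 20. Together 85.
No two caps can be exceeded simultaneously, so the pair terms are all 0.
By inclusion–exclusion the count is 165 − 85 + 0 = 80.

80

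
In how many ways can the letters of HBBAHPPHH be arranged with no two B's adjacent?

There are 9!/(4!·2!·2!) = 3780 arrangements of HBBAHPPHH in total.
If the two B's are adjacent, glue them into one block, leaving 8 items to arrange: (8)!/(4!·2!) = 840 ways.
Hence 3780 − 840 = 2940.

2940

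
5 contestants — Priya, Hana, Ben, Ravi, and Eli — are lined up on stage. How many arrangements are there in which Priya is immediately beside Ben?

48

Place the 3 others and the Priya-Ben pair as 4 objects in a line; the pair has 2 internal arrangements.
So the count is 2·(4)! = 48.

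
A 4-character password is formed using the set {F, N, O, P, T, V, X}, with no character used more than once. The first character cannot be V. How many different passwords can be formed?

The first character has 7−1 = 6 choices (anything except V).
The remaining 3 characters are filled from the other 6 symbols without repetition: 6 × 5 × 4 = 120.
Total: 6 × 120 = 720.

720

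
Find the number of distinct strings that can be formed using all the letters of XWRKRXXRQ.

10080

The 9 letters of XWRKRXXRQ have repeats: R appearing 3 times and X appearing 3 times.
The number of distinct arrangements is 9!/(3!·3!) = 362880/36 = 10080.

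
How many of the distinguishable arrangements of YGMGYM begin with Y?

30

Fix Y in the first position and arrange the remaining 5 letters.
Those 5 letters have G appearing twice and M appearing twice, giving (5)!/(2!·2!) = 30.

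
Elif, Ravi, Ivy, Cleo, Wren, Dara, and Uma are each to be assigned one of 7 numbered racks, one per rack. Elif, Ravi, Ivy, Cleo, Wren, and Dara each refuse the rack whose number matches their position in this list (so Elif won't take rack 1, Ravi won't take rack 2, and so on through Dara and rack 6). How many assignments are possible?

Let Aᵢ (for 1 ≤ i ≤ 6) be the placements that put person i in their forbidden rack. Any j of these fix j positions, leaving (7−j)! ways to fill the rest, and there are C(6,j) ways to pick which j.
By inclusion–exclusion, the number of valid placements is Σ_{j=0}^{6} (−1)^j C(6,j)·(7−j)!.
Computing: 5040 − 4320 + 1800 − 480 + 90 − 12 + 1 = 2119.

2119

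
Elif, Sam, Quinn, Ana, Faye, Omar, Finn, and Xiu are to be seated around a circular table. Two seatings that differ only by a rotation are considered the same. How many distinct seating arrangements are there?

5040

Around a circle, 8 distinct people have 8!/8 = (7)! = 5040 rotationally distinct seatings.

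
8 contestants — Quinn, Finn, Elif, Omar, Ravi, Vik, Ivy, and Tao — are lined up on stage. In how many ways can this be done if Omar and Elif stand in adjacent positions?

10080

Place the 6 others and the Omar-Elif pair as 7 objects in a line; the pair has 2 internal arrangements.
So the count is 2·(7)! = 10080.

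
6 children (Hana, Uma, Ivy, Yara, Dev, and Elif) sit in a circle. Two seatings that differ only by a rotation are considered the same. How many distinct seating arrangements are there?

120

Seat Hana anywhere (absorbing the rotational symmetry), then permute the other 5: (5)! = 120.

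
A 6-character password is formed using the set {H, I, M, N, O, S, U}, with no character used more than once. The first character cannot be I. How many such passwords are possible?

The first character has 7−1 = 6 choices (anything except I).
The remaining 5 characters are filled from the other 6 symbols without repetition: 6 × 5 × 4 × 3 × 2 = 720.
Total: 6 × 720 = 4320.

4320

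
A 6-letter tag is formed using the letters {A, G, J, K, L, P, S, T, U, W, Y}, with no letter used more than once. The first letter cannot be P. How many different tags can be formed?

302400

The first letter has 11−1 = 10 choices (anything except P).
The remaining 5 letters are filled from the other 10 symbols without repetition: 10 × 9 × 8 × 7 × 6 = 30240.
Total: 10 × 30240 = 302400.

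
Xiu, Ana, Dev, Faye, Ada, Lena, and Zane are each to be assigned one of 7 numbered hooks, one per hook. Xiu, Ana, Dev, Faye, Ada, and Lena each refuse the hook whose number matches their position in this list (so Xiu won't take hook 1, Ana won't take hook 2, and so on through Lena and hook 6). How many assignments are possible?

2119

Let Aᵢ (for 1 ≤ i ≤ 6) be the placements that put person i in their forbidden hook. Any j of these fix j positions, leaving (7−j)! ways to fill the rest, and there are C(6,j) ways to pick which j.
By inclusion–exclusion, the number of valid placements is Σ_{j=0}^{6} (−1)^j C(6,j)·(7−j)!.
Computing: 5040 − 4320 + 1800 − 480 + 90 − 12 + 1 = 2119.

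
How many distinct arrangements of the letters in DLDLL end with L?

Fix L in the last position and arrange the remaining 4 letters.
Those 4 letters have D appearing twice and L appearing twice, giving (4)!/(2!·2!) = 6.

6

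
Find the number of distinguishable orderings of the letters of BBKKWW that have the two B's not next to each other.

60

There are 6!/(2!·2!·2!) = 90 arrangements of BBKKWW in total.
Arrangements with the B's together: treat BB as one letter, giving (5)!/(2!·2!) = 30.
Subtracting, 90 − 30 = 60 arrangements keep the B's apart.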